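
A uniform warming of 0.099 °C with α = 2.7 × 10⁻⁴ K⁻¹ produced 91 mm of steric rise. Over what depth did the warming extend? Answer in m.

3400 m

H = Δh/(αΔT) = 0.091 / (2.7×10⁻⁴ × 0.099) ≈ 3404 m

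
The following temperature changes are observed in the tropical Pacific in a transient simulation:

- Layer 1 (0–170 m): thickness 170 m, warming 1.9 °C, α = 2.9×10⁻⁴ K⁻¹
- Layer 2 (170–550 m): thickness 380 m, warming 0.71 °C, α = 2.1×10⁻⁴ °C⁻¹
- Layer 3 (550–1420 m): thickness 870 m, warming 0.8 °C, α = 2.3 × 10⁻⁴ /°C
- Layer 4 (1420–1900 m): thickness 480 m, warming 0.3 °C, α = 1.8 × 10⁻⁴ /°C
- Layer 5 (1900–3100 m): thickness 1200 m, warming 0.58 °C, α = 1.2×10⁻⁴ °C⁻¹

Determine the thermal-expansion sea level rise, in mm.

0–170 m: 1.9 × 2.9×10⁻⁴ × 170 = 0.09367 m
0.71 × 380 × 2.1×10⁻⁴ = 0.056658 m
Layer 3: 0.8 × 870 × 2.3×10⁻⁴ = 0.16008 m
1420–1900 m: 1.8×10⁻⁴ × 0.3 × 480 = 0.02592 m
Layer 5: 0.58 × 1200 × 1.2×10⁻⁴ = 0.08352 m
Δh = 0.09367 + 0.056658 + 0.16008 + 0.02592 + 0.08352 = 0.419848 m ≈ 420 mm

Δh = 420 mm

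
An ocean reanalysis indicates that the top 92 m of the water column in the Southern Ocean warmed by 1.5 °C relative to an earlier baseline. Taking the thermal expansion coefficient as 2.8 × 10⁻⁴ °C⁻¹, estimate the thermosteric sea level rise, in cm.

Δh = αΔT·H = 2.8×10⁻⁴ × 1.5 × 92 = 0.03864 m

3.9 cm of thermosteric rise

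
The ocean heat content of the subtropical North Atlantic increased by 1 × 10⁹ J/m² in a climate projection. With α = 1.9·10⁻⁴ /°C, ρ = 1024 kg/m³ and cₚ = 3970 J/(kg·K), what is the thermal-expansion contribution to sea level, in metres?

0.0467 m

Δh = αQ/(ρcₚ) = 1.9×10⁻⁴ × 1×10⁹ / (1024 × 3970) ≈ 0.046737 m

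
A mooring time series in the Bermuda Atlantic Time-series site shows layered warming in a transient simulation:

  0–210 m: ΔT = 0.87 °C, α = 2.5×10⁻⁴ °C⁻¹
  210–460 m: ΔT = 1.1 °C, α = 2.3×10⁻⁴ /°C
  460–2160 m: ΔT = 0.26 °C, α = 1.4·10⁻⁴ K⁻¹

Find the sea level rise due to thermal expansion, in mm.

210 × 0.87 × 2.5×10⁻⁴ = 0.045675 m
210–460 m: 2.3×10⁻⁴ × 1.1 × 250 = 0.06325 m
460–2160 m: 1.4×10⁻⁴ × 0.26 × 1700 = 0.06188 m
Δh = 0.045675 + 0.06325 + 0.06188 = 0.170805 m ≈ 170 mm

Δh = 170 mm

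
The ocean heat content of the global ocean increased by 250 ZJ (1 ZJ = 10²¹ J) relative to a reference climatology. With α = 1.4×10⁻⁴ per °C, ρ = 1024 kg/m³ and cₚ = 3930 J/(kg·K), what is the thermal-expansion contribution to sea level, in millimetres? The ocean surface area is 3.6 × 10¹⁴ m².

Per unit area: Q = 250×10²¹ / (3.6×10¹⁴) ≈ 6.944×10⁸ J/m²
Δh = αQ/(ρcₚ) = 1.4×10⁻⁴ × 6.944×10⁸ / (1024 × 3930) ≈ 0.024157 m

Δh = 24.2 mm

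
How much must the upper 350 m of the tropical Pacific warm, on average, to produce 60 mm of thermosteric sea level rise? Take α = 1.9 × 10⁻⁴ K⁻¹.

0.902 K

ΔT = Δh/(αH) = 0.06 / (1.9×10⁻⁴ × 350) ≈ 0.9023 K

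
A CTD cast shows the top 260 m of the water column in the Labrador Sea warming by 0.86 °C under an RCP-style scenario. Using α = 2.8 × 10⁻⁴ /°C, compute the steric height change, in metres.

Δh = αΔT·H = 2.8×10⁻⁴ × 0.86 × 260 = 0.062608 m

Δh = 0.063 m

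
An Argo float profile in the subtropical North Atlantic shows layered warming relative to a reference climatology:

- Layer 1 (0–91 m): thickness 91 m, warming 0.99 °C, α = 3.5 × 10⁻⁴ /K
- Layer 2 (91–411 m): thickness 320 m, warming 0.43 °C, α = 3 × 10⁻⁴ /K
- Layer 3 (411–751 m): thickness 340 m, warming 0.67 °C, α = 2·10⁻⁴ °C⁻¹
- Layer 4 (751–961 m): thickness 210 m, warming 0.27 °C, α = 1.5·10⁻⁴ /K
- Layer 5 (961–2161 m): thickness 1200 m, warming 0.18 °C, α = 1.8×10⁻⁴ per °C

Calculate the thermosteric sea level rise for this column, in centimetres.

0–91 m: 0.99 × 3.5×10⁻⁴ × 91 = 0.0315315 m
Layer 2: 320 × 0.43 × 3×10⁻⁴ = 0.04128 m
Layer 3: 2×10⁻⁴ × 340 × 0.67 = 0.04556 m
751–961 m: 210 × 0.27 × 1.5×10⁻⁴ = 0.008505 m
0.18 × 1.8×10⁻⁴ × 1200 = 0.03888 m
Δh = 0.0315315 + 0.04128 + 0.04556 + 0.008505 + 0.03888 = 0.1657565 m

Δh ≈ 16.6 cm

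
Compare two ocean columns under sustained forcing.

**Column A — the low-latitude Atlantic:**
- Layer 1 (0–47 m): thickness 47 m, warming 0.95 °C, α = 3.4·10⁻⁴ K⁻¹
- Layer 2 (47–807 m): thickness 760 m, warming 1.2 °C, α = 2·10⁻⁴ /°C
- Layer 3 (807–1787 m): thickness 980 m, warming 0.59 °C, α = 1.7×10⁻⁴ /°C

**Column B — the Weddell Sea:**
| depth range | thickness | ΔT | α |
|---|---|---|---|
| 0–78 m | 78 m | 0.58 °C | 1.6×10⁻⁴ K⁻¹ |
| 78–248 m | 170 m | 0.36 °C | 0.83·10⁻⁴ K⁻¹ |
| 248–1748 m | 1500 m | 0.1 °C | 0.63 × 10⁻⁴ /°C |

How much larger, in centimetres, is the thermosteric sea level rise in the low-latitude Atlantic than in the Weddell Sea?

A 0–47 m: 3.4×10⁻⁴ × 47 × 0.95 = 0.015181 m
A Layer 2: 2×10⁻⁴ × 760 × 1.2 = 0.18240 m
A 1.7×10⁻⁴ × 980 × 0.59 = 0.098294 m
A total: 0.295875 m
B 0–78 m: 78 × 0.58 × 1.6×10⁻⁴ = 0.0072384 m
B 170 × 0.36 × 0.83×10⁻⁴ = 0.0050796 m
B 0.63×10⁻⁴ × 1500 × 0.1 = 0.00945 m
B total: 0.021768 m
Difference: 0.295875 − 0.021768 = 0.274107 m

Δh_A − Δh_B ≈ 27 cm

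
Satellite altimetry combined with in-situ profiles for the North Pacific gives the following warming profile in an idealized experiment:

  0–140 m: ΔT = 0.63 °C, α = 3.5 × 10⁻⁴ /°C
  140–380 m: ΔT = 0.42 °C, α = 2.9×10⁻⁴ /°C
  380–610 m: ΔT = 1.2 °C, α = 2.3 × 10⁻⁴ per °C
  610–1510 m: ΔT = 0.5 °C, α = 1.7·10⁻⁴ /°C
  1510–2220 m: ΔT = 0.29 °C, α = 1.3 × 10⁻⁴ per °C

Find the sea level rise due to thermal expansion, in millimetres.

227 mm

Layer 1: 140 × 3.5×10⁻⁴ × 0.63 = 0.03087 m
140–380 m: 0.42 × 2.9×10⁻⁴ × 240 = 0.029232 m
1.2 × 230 × 2.3×10⁻⁴ = 0.06348 m
0.5 × 900 × 1.7×10⁻⁴ = 0.07650 m
1510–2220 m: 710 × 0.29 × 1.3×10⁻⁴ = 0.026767 m
Δh = 0.03087 + 0.029232 + 0.06348 + 0.07650 + 0.026767 = 0.226849 m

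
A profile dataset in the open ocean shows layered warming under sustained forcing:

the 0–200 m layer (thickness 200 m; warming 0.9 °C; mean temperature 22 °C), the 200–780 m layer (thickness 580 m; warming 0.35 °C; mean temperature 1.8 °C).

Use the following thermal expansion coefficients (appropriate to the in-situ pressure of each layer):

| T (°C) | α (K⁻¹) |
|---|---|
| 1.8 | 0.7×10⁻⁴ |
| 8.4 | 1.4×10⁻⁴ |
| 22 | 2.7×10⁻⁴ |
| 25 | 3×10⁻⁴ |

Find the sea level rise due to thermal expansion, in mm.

Layer 1 at 22 °C → α = 2.7×10⁻⁴ K⁻¹
Layer 2 at 1.8 °C → α = 0.7×10⁻⁴ K⁻¹
Layer 1: 2.7×10⁻⁴ × 0.9 × 200 = 0.04860 m
580 × 0.35 × 0.7×10⁻⁴ = 0.01421 m
Δh = 0.04860 + 0.01421 = 0.06281 m ≈ 62.8 mm

62.8 mm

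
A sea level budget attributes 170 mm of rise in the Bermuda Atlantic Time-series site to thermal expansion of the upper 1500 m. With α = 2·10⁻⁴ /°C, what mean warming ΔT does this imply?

about 0.567 K

ΔT = Δh/(αH) = 0.17 / (2×10⁻⁴ × 1500) ≈ 0.5667 K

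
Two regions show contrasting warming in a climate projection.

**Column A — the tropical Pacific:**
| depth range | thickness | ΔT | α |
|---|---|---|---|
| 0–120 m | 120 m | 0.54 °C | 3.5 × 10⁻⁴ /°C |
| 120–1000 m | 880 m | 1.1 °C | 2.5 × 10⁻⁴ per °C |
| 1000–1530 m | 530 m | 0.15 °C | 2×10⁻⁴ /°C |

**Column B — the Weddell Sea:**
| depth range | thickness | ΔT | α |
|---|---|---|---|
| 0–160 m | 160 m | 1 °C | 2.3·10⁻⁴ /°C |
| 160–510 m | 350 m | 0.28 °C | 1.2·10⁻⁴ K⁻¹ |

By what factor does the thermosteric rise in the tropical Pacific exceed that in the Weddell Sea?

a factor of 5.78

A Layer 1: 120 × 0.54 × 3.5×10⁻⁴ = 0.02268 m
A 2.5×10⁻⁴ × 880 × 1.1 = 0.24200 m
A Layer 3: 530 × 0.15 × 2×10⁻⁴ = 0.01590 m
A total: 0.28058 m
B Layer 1: 2.3×10⁻⁴ × 160 × 1 = 0.03680 m
B Layer 2: 0.28 × 350 × 1.2×10⁻⁴ = 0.01176 m
B total: 0.04856 m
Ratio: 0.28058 / 0.04856 ≈ 5.778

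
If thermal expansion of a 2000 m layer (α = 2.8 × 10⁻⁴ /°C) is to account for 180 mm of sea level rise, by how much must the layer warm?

ΔT = Δh/(αH) = 0.18 / (2.8×10⁻⁴ × 2000) ≈ 0.3214 °C

about 0.32 °C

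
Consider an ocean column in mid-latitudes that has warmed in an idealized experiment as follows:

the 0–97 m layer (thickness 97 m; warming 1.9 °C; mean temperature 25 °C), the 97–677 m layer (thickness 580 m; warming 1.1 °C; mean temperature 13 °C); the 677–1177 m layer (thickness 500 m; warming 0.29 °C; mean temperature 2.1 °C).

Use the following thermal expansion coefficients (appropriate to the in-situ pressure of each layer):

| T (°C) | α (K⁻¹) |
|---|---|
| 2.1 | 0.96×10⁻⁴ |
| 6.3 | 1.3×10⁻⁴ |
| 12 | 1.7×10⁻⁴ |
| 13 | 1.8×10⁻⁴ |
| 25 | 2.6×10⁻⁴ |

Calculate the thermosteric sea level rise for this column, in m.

Layer 1 at 25 °C → α = 2.6×10⁻⁴ K⁻¹
Layer 2 at 13 °C → α = 1.8×10⁻⁴ K⁻¹
Layer 3 at 2.1 °C → α = 0.96×10⁻⁴ K⁻¹
0–97 m: 2.6×10⁻⁴ × 97 × 1.9 = 0.047918 m
1.8×10⁻⁴ × 1.1 × 580 = 0.11484 m
Layer 3: 0.29 × 0.96×10⁻⁴ × 500 = 0.01392 m
Δh = 0.047918 + 0.11484 + 0.01392 = 0.176678 m

about 0.177 m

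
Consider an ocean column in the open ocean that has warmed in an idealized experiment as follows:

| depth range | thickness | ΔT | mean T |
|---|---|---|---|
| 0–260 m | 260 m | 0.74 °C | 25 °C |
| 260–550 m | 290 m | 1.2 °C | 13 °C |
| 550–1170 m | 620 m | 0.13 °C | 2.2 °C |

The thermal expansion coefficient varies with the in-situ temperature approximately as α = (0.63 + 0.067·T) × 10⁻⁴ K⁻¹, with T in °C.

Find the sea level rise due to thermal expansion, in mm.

Layer 1: α = (0.63 + 0.067×25)×10⁻⁴ = 2.305×10⁻⁴ K⁻¹
Layer 2: α = (0.63 + 0.067×13)×10⁻⁴ = 1.501×10⁻⁴ K⁻¹
Layer 3: α = (0.63 + 0.067×2.2)×10⁻⁴ = 0.7774×10⁻⁴ K⁻¹
0–260 m: 260 × 2.305×10⁻⁴ × 0.74 = 0.0443482 m
Layer 2: 1.501×10⁻⁴ × 290 × 1.2 = 0.0522348 m
0.7774×10⁻⁴ × 620 × 0.13 = 0.006265844 m
Δh = 0.0443482 + 0.0522348 + 0.006265844 = 0.102848844 m

about 103 mm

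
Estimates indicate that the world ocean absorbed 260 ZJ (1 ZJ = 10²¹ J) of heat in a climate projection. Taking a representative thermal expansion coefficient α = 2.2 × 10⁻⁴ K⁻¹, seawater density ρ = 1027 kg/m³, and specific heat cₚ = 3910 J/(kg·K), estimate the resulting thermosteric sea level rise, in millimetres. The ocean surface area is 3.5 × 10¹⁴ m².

41 mm of thermosteric rise

Per unit area: Q = 260×10²¹ / (3.5×10¹⁴) ≈ 7.429×10⁸ J/m²
Δh = αQ/(ρcₚ) = 2.2×10⁻⁴ × 7.429×10⁸ / (1027 × 3910) ≈ 0.040701 m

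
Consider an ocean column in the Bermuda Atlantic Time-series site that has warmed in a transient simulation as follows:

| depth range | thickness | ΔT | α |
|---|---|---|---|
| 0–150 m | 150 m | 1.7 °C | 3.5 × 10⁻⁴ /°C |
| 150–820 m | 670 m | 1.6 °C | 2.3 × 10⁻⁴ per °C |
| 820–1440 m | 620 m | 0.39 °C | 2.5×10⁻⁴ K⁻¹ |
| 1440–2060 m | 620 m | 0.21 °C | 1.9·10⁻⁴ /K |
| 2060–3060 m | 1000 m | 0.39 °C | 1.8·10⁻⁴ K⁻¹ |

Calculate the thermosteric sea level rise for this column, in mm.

Δh = 491 mm

Layer 1: 150 × 1.7 × 3.5×10⁻⁴ = 0.08925 m
2.3×10⁻⁴ × 670 × 1.6 = 0.24656 m
820–1440 m: 620 × 2.5×10⁻⁴ × 0.39 = 0.06045 m
0.21 × 620 × 1.9×10⁻⁴ = 0.024738 m
1000 × 0.39 × 1.8×10⁻⁴ = 0.07020 m
Δh = 0.08925 + 0.24656 + 0.06045 + 0.024738 + 0.07020 = 0.491198 m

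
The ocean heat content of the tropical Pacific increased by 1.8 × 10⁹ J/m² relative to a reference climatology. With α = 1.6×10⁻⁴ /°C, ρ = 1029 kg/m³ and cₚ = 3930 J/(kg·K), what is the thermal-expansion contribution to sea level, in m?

about 0.0712 m

Δh = αQ/(ρcₚ) = 1.6×10⁻⁴ × 1.8×10⁹ / (1029 × 3930) ≈ 0.071217 m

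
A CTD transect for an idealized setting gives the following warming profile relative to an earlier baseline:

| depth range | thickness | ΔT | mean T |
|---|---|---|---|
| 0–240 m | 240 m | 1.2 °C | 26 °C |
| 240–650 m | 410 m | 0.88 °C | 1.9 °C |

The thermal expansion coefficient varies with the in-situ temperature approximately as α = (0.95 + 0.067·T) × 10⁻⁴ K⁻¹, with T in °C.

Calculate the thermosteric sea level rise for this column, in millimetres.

Layer 1: α = (0.95 + 0.067×26)×10⁻⁴ = 2.692×10⁻⁴ K⁻¹
Layer 2: α = (0.95 + 0.067×1.9)×10⁻⁴ = 1.0773×10⁻⁴ K⁻¹
1.2 × 240 × 2.692×10⁻⁴ = 0.0775296 m
Layer 2: 1.0773×10⁻⁴ × 410 × 0.88 = 0.038868984 m
Δh = 0.0775296 + 0.038868984 = 0.116398584 m

Δh ≈ 116 mm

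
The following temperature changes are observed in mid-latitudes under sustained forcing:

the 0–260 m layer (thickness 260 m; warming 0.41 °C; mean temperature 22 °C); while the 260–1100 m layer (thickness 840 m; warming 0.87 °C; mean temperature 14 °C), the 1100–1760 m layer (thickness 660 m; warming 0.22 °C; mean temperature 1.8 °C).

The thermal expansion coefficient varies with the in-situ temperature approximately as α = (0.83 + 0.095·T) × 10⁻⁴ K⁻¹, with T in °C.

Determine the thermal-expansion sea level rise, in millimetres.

Δh ≈ 204 mm

Layer 1: α = (0.83 + 0.095×22)×10⁻⁴ = 2.92×10⁻⁴ K⁻¹
Layer 2: α = (0.83 + 0.095×14)×10⁻⁴ = 2.16×10⁻⁴ K⁻¹
Layer 3: α = (0.83 + 0.095×1.8)×10⁻⁴ = 1.001×10⁻⁴ K⁻¹
260 × 2.92×10⁻⁴ × 0.41 = 0.0311272 m
Layer 2: 840 × 0.87 × 2.16×10⁻⁴ = 0.1578528 m
Layer 3: 0.22 × 1.001×10⁻⁴ × 660 = 0.01453452 m
Δh = 0.0311272 + 0.1578528 + 0.01453452 = 0.20351452 m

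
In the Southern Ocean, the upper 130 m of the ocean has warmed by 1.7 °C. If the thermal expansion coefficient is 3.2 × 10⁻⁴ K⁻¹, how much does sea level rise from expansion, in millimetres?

about 71 mm

Δh = αΔT·H = 3.2×10⁻⁴ × 1.7 × 130 = 0.07072 m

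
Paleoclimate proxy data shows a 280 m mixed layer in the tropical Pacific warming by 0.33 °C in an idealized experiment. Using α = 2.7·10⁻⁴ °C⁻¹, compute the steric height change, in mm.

Δh = αΔT·H = 2.7×10⁻⁴ × 0.33 × 280 = 0.024948 m

25 mm of thermosteric rise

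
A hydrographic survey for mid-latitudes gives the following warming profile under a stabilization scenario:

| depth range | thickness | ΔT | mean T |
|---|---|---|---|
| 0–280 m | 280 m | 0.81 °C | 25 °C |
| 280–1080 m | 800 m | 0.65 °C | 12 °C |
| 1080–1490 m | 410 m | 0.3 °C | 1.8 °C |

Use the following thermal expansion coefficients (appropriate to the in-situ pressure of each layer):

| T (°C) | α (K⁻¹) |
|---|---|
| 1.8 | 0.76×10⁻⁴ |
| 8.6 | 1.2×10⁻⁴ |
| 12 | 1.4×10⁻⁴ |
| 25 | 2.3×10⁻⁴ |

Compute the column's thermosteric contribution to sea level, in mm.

Layer 1 at 25 °C → α = 2.3×10⁻⁴ K⁻¹
Layer 2 at 12 °C → α = 1.4×10⁻⁴ K⁻¹
Layer 3 at 1.8 °C → α = 0.76×10⁻⁴ K⁻¹
Layer 1: 2.3×10⁻⁴ × 280 × 0.81 = 0.052164 m
Layer 2: 0.65 × 800 × 1.4×10⁻⁴ = 0.07280 m
0.3 × 410 × 0.76×10⁻⁴ = 0.009348 m
Δh = 0.052164 + 0.07280 + 0.009348 = 0.134312 m ≈ 130 mm

about 130 mm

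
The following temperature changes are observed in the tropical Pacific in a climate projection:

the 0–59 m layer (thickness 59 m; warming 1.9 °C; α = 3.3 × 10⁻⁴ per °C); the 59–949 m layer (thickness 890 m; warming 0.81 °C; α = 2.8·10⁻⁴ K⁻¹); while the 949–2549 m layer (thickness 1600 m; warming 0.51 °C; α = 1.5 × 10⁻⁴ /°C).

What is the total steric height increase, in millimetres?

Δh ≈ 361 mm

59 × 3.3×10⁻⁴ × 1.9 = 0.036993 m
59–949 m: 0.81 × 2.8×10⁻⁴ × 890 = 0.201852 m
949–2549 m: 1600 × 1.5×10⁻⁴ × 0.51 = 0.12240 m
Δh = 0.036993 + 0.201852 + 0.12240 = 0.361245 m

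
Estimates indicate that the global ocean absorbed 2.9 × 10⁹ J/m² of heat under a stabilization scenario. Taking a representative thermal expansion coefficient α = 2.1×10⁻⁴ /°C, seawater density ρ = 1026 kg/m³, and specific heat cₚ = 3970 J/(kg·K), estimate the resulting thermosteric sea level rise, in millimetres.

Δh ≈ 150 mm

Δh = αQ/(ρcₚ) = 2.1×10⁻⁴ × 2.9×10⁹ / (1026 × 3970) ≈ 0.14951 m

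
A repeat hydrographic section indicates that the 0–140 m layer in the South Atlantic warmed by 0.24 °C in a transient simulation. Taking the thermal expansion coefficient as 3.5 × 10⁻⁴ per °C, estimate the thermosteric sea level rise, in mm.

Δh = αΔT·H = 3.5×10⁻⁴ × 0.24 × 140 = 0.01176 m

11.8 mm of thermosteric rise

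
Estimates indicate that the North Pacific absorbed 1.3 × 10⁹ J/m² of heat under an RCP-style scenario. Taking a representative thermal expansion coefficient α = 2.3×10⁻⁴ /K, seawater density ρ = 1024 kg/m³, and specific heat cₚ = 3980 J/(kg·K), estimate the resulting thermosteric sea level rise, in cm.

Δh = αQ/(ρcₚ) = 2.3×10⁻⁴ × 1.3×10⁹ / (1024 × 3980) ≈ 0.073365 m

Δh = 7.34 cm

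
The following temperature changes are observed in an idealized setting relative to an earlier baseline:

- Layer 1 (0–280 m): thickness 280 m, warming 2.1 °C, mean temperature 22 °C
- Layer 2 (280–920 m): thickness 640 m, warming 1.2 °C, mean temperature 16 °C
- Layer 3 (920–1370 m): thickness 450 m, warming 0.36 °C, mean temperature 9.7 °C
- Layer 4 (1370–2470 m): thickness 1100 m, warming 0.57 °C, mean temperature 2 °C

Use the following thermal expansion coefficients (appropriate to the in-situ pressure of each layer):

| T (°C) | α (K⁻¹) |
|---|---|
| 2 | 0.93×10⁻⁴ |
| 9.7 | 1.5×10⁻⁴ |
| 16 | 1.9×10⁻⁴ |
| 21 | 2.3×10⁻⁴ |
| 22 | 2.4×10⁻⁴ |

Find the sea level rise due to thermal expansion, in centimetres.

about 37 cm

Layer 1 at 22 °C → α = 2.4×10⁻⁴ K⁻¹
Layer 2 at 16 °C → α = 1.9×10⁻⁴ K⁻¹
Layer 3 at 9.7 °C → α = 1.5×10⁻⁴ K⁻¹
Layer 4 at 2 °C → α = 0.93×10⁻⁴ K⁻¹
0–280 m: 2.4×10⁻⁴ × 280 × 2.1 = 0.14112 m
280–920 m: 1.2 × 1.9×10⁻⁴ × 640 = 0.14592 m
Layer 3: 450 × 1.5×10⁻⁴ × 0.36 = 0.02430 m
1100 × 0.57 × 0.93×10⁻⁴ = 0.058311 m
Δh = 0.14112 + 0.14592 + 0.02430 + 0.058311 = 0.369651 m ≈ 37 cm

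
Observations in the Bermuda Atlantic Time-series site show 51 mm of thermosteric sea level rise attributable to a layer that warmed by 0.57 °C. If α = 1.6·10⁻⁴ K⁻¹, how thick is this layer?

H = Δh/(αΔT) = 0.051 / (1.6×10⁻⁴ × 0.57) ≈ 559.2 m

H ≈ 560 m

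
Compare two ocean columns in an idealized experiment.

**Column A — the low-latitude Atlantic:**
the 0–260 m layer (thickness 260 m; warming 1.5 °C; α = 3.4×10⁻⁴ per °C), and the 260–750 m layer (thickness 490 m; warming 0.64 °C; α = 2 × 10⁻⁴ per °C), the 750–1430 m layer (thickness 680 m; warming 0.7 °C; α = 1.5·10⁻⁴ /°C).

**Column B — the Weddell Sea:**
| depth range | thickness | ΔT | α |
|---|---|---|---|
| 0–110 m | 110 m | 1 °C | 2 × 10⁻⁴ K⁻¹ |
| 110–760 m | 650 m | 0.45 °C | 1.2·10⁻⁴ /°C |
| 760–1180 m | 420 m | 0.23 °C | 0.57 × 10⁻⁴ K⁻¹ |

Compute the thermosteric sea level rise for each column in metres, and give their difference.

Δh_A ≈ 0.267 m, Δh_B ≈ 0.0626 m; difference ≈ 0.204 m

A 0–260 m: 260 × 3.4×10⁻⁴ × 1.5 = 0.13260 m
A Layer 2: 490 × 0.64 × 2×10⁻⁴ = 0.06272 m
A 750–1430 m: 680 × 0.7 × 1.5×10⁻⁴ = 0.07140 m
A total: 0.26672 m
B Layer 1: 2×10⁻⁴ × 110 × 1 = 0.02200 m
B 1.2×10⁻⁴ × 0.45 × 650 = 0.03510 m
B 760–1180 m: 420 × 0.57×10⁻⁴ × 0.23 = 0.0055062 m
B total: 0.0626062 m
Difference: 0.26672 − 0.0626062 = 0.2041138 m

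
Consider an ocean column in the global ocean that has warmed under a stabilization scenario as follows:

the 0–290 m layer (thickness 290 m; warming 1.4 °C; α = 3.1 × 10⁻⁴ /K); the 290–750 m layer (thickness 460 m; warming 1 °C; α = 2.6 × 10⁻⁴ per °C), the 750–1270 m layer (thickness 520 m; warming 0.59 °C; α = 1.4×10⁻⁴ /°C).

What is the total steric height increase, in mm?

290 mm

Layer 1: 1.4 × 290 × 3.1×10⁻⁴ = 0.12586 m
Layer 2: 1 × 2.6×10⁻⁴ × 460 = 0.11960 m
750–1270 m: 1.4×10⁻⁴ × 0.59 × 520 = 0.042952 m
Δh = 0.12586 + 0.11960 + 0.042952 = 0.288412 m ≈ 290 mm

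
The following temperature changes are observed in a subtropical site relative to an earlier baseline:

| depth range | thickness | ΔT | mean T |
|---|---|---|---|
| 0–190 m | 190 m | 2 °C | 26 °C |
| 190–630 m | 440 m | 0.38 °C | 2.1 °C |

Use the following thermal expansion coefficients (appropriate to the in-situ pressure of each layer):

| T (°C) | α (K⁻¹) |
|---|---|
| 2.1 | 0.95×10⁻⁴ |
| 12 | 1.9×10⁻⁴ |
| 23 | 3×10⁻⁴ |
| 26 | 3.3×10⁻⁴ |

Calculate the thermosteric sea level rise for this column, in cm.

14 cm

Layer 1 at 26 °C → α = 3.3×10⁻⁴ K⁻¹
Layer 2 at 2.1 °C → α = 0.95×10⁻⁴ K⁻¹
0–190 m: 3.3×10⁻⁴ × 2 × 190 = 0.12540 m
Layer 2: 440 × 0.38 × 0.95×10⁻⁴ = 0.015884 m
Δh = 0.12540 + 0.015884 = 0.141284 m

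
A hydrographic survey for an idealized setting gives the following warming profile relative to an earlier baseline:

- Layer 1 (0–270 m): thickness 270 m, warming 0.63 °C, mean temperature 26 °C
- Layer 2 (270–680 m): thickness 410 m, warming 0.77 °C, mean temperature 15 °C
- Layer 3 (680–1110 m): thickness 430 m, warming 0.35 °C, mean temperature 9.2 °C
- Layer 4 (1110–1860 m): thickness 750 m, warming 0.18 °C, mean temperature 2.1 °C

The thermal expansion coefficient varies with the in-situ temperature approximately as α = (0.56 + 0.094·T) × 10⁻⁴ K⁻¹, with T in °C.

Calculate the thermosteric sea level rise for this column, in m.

Layer 1: α = (0.56 + 0.094×26)×10⁻⁴ = 3.004×10⁻⁴ K⁻¹
Layer 2: α = (0.56 + 0.094×15)×10⁻⁴ = 1.97×10⁻⁴ K⁻¹
Layer 3: α = (0.56 + 0.094×9.2)×10⁻⁴ = 1.4248×10⁻⁴ K⁻¹
Layer 4: α = (0.56 + 0.094×2.1)×10⁻⁴ = 0.7574×10⁻⁴ K⁻¹
0–270 m: 3.004×10⁻⁴ × 0.63 × 270 = 0.05109804 m
Layer 2: 0.77 × 410 × 1.97×10⁻⁴ = 0.0621929 m
680–1110 m: 430 × 1.4248×10⁻⁴ × 0.35 = 0.02144324 m
1110–1860 m: 0.18 × 750 × 0.7574×10⁻⁴ = 0.0102249 m
Δh = 0.05109804 + 0.0621929 + 0.02144324 + 0.0102249 = 0.14495908 m ≈ 0.145 m

0.145 m of thermosteric rise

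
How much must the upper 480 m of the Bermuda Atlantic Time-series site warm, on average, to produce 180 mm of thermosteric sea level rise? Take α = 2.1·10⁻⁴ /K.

ΔT = Δh/(αH) = 0.18 / (2.1×10⁻⁴ × 480) ≈ 1.786 K

ΔT ≈ 1.8 K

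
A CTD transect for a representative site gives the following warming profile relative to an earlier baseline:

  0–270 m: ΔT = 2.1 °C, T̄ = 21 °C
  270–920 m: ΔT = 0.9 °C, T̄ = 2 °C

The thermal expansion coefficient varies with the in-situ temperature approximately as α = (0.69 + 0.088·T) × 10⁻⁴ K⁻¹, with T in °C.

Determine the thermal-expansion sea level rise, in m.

Δh ≈ 0.195 m

Layer 1: α = (0.69 + 0.088×21)×10⁻⁴ = 2.538×10⁻⁴ K⁻¹
Layer 2: α = (0.69 + 0.088×2)×10⁻⁴ = 0.866×10⁻⁴ K⁻¹
0–270 m: 2.538×10⁻⁴ × 2.1 × 270 = 0.1439046 m
Layer 2: 0.9 × 0.866×10⁻⁴ × 650 = 0.050661 m
Δh = 0.1439046 + 0.050661 = 0.1945656 m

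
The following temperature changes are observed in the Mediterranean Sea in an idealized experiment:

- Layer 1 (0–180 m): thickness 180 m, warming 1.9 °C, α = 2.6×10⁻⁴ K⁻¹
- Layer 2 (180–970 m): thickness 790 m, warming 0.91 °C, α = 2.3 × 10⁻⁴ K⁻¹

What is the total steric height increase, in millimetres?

254 mm

0–180 m: 2.6×10⁻⁴ × 180 × 1.9 = 0.08892 m
Layer 2: 2.3×10⁻⁴ × 0.91 × 790 = 0.165347 m
Δh = 0.08892 + 0.165347 = 0.254267 m ≈ 254 mm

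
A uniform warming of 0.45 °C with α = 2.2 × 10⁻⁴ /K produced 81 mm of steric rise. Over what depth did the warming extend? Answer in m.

H = Δh/(αΔT) = 0.081 / (2.2×10⁻⁴ × 0.45) ≈ 818.2 m

about 820 m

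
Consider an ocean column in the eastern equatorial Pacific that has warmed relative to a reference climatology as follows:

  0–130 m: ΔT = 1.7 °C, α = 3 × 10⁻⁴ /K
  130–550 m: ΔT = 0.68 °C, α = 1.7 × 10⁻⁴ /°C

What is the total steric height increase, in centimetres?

0–130 m: 130 × 1.7 × 3×10⁻⁴ = 0.06630 m
1.7×10⁻⁴ × 420 × 0.68 = 0.048552 m
Δh = 0.06630 + 0.048552 = 0.114852 m

Δh = 11.5 cm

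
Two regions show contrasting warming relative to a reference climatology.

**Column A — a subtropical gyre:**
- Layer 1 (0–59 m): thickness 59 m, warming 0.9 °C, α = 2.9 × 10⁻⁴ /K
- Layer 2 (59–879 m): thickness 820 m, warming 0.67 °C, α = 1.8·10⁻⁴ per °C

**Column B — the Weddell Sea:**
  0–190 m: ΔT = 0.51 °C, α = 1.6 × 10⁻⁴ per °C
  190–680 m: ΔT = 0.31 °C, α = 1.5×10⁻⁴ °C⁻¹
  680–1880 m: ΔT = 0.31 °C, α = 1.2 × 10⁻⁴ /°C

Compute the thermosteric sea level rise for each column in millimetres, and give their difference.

A 2.9×10⁻⁴ × 59 × 0.9 = 0.015399 m
A Layer 2: 0.67 × 820 × 1.8×10⁻⁴ = 0.098892 m
A total: 0.114291 m
B Layer 1: 1.6×10⁻⁴ × 190 × 0.51 = 0.015504 m
B 0.31 × 1.5×10⁻⁴ × 490 = 0.022785 m
B 1.2×10⁻⁴ × 1200 × 0.31 = 0.04464 m
B total: 0.082929 m
Difference: 0.114291 − 0.082929 = 0.031362 m

A: 110 mm; B: 83 mm; difference 31 mm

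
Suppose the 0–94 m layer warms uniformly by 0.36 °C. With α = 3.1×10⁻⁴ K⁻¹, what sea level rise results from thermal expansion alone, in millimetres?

Δh = αΔT·H = 3.1×10⁻⁴ × 0.36 × 94 = 0.0104904 m

about 10.5 mm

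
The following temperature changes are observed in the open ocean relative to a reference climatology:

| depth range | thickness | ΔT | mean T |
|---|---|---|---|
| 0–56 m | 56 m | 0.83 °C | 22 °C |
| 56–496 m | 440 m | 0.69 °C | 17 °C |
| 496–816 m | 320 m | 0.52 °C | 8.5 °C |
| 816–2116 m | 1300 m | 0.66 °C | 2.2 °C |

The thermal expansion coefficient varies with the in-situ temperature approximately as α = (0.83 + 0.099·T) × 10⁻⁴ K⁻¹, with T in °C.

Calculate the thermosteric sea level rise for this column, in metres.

Layer 1: α = (0.83 + 0.099×22)×10⁻⁴ = 3.008×10⁻⁴ K⁻¹
Layer 2: α = (0.83 + 0.099×17)×10⁻⁴ = 2.513×10⁻⁴ K⁻¹
Layer 3: α = (0.83 + 0.099×8.5)×10⁻⁴ = 1.6715×10⁻⁴ K⁻¹
Layer 4: α = (0.83 + 0.099×2.2)×10⁻⁴ = 1.0478×10⁻⁴ K⁻¹
Layer 1: 3.008×10⁻⁴ × 56 × 0.83 = 0.013981184 m
56–496 m: 0.69 × 2.513×10⁻⁴ × 440 = 0.07629468 m
496–816 m: 320 × 0.52 × 1.6715×10⁻⁴ = 0.02781376 m
816–2116 m: 1300 × 1.0478×10⁻⁴ × 0.66 = 0.08990124 m
Δh = 0.013981184 + 0.07629468 + 0.02781376 + 0.08990124 = 0.207990864 m ≈ 0.208 m

0.208 m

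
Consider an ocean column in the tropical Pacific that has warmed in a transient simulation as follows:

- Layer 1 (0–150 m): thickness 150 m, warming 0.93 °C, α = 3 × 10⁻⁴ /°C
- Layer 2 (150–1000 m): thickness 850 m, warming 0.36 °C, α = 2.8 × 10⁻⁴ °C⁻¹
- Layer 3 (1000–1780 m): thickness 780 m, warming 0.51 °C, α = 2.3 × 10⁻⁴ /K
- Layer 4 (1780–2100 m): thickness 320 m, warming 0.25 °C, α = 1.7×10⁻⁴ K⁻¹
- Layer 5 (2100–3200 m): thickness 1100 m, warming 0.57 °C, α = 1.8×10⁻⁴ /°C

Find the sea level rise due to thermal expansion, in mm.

0–150 m: 150 × 0.93 × 3×10⁻⁴ = 0.04185 m
0.36 × 2.8×10⁻⁴ × 850 = 0.08568 m
0.51 × 780 × 2.3×10⁻⁴ = 0.091494 m
320 × 1.7×10⁻⁴ × 0.25 = 0.01360 m
1100 × 0.57 × 1.8×10⁻⁴ = 0.11286 m
Δh = 0.04185 + 0.08568 + 0.091494 + 0.01360 + 0.11286 = 0.345484 m ≈ 345 mm

Δh ≈ 345 mm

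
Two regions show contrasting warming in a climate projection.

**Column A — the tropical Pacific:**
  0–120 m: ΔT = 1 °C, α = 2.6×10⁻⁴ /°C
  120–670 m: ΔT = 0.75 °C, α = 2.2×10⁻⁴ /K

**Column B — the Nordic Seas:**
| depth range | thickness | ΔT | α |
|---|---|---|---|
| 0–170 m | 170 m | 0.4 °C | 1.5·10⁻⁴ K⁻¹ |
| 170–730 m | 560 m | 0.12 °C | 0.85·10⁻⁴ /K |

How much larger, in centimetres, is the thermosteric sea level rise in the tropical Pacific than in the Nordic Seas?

Δh_A − Δh_B ≈ 11 cm

A 1 × 2.6×10⁻⁴ × 120 = 0.03120 m
A Layer 2: 2.2×10⁻⁴ × 0.75 × 550 = 0.09075 m
A total: 0.12195 m
B 0–170 m: 170 × 1.5×10⁻⁴ × 0.4 = 0.01020 m
B 170–730 m: 0.85×10⁻⁴ × 560 × 0.12 = 0.005712 m
B total: 0.015912 m
Difference: 0.12195 − 0.015912 = 0.106038 m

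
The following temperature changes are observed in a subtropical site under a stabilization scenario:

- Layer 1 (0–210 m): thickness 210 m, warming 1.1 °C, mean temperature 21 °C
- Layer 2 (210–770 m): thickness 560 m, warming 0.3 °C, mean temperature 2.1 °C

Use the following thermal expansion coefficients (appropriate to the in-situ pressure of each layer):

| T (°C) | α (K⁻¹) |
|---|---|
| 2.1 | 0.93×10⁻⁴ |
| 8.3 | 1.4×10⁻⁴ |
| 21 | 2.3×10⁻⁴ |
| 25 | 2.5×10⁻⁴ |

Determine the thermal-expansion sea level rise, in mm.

69 mm

Layer 1 at 21 °C → α = 2.3×10⁻⁴ K⁻¹
Layer 2 at 2.1 °C → α = 0.93×10⁻⁴ K⁻¹
0–210 m: 210 × 2.3×10⁻⁴ × 1.1 = 0.05313 m
210–770 m: 0.3 × 560 × 0.93×10⁻⁴ = 0.015624 m
Δh = 0.05313 + 0.015624 = 0.068754 m ≈ 69 mm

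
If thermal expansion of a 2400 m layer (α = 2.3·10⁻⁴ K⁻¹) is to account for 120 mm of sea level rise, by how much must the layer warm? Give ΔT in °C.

ΔT = Δh/(αH) = 0.12 / (2.3×10⁻⁴ × 2400) ≈ 0.2174 °C

ΔT ≈ 0.22 °C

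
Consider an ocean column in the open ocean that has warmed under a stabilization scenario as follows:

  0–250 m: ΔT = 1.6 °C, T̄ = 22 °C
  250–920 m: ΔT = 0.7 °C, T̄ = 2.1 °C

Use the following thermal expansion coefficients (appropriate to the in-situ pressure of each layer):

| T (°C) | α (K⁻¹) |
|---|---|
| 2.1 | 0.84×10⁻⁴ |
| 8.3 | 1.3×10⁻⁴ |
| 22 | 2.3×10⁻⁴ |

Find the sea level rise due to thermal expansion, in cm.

13.1 cm of thermosteric rise

Layer 1 at 22 °C → α = 2.3×10⁻⁴ K⁻¹
Layer 2 at 2.1 °C → α = 0.84×10⁻⁴ K⁻¹
Layer 1: 2.3×10⁻⁴ × 1.6 × 250 = 0.09200 m
0.7 × 0.84×10⁻⁴ × 670 = 0.039396 m
Δh = 0.09200 + 0.039396 = 0.131396 m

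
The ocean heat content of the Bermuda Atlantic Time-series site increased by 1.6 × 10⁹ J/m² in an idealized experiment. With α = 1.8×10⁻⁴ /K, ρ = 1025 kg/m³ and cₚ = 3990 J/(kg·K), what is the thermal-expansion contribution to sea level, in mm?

Δh = αQ/(ρcₚ) = 1.8×10⁻⁴ × 1.6×10⁹ / (1025 × 3990) ≈ 0.07042 m

about 70.4 mm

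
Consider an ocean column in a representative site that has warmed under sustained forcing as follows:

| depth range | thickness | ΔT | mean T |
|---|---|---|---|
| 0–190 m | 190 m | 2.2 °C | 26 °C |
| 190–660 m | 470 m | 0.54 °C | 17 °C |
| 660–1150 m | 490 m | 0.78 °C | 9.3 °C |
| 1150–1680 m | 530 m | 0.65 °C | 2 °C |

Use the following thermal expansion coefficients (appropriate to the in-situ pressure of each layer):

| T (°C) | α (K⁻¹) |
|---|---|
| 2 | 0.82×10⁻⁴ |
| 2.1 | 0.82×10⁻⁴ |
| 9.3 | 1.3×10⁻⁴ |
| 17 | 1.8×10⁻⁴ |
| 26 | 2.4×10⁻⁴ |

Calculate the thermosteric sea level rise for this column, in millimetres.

Δh ≈ 220 mm

Layer 1 at 26 °C → α = 2.4×10⁻⁴ K⁻¹
Layer 2 at 17 °C → α = 1.8×10⁻⁴ K⁻¹
Layer 3 at 9.3 °C → α = 1.3×10⁻⁴ K⁻¹
Layer 4 at 2 °C → α = 0.82×10⁻⁴ K⁻¹
2.2 × 190 × 2.4×10⁻⁴ = 0.10032 m
190–660 m: 470 × 1.8×10⁻⁴ × 0.54 = 0.045684 m
1.3×10⁻⁴ × 490 × 0.78 = 0.049686 m
1150–1680 m: 0.82×10⁻⁴ × 530 × 0.65 = 0.028249 m
Δh = 0.10032 + 0.045684 + 0.049686 + 0.028249 = 0.223939 m ≈ 220 mm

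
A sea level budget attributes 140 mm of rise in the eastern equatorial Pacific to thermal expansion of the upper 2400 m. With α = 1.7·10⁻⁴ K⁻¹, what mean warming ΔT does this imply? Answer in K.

0.343 K

ΔT = Δh/(αH) = 0.14 / (1.7×10⁻⁴ × 2400) ≈ 0.3431 K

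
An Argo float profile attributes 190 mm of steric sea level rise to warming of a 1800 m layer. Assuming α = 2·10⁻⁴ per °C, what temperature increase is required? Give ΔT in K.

ΔT ≈ 0.528 K

ΔT = Δh/(αH) = 0.19 / (2×10⁻⁴ × 1800) ≈ 0.5278 K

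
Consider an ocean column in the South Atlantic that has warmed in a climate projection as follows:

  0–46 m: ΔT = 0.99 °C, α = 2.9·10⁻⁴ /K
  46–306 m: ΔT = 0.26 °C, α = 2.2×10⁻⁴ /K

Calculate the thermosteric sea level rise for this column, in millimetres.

2.9×10⁻⁴ × 46 × 0.99 = 0.0132066 m
Layer 2: 260 × 2.2×10⁻⁴ × 0.26 = 0.014872 m
Δh = 0.0132066 + 0.014872 = 0.0280786 m ≈ 28.1 mm

28.1 mm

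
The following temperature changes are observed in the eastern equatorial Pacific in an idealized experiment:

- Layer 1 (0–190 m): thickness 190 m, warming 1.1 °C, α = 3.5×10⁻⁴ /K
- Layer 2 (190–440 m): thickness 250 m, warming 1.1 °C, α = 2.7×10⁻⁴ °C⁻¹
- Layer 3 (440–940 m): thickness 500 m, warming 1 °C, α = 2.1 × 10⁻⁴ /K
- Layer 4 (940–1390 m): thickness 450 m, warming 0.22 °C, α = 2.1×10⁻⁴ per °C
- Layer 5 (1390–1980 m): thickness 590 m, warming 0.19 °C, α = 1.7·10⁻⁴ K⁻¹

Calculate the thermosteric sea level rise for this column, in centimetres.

about 29.2 cm

0–190 m: 190 × 3.5×10⁻⁴ × 1.1 = 0.07315 m
1.1 × 250 × 2.7×10⁻⁴ = 0.07425 m
440–940 m: 500 × 2.1×10⁻⁴ × 1 = 0.10500 m
940–1390 m: 2.1×10⁻⁴ × 0.22 × 450 = 0.02079 m
590 × 0.19 × 1.7×10⁻⁴ = 0.019057 m
Δh = 0.07315 + 0.07425 + 0.10500 + 0.02079 + 0.019057 = 0.292247 m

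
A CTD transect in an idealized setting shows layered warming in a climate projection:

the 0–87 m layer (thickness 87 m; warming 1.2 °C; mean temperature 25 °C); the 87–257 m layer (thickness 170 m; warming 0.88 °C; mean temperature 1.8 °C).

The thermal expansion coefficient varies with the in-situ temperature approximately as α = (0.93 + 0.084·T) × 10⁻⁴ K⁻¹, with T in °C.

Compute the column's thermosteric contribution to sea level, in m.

Layer 1: α = (0.93 + 0.084×25)×10⁻⁴ = 3.03×10⁻⁴ K⁻¹
Layer 2: α = (0.93 + 0.084×1.8)×10⁻⁴ = 1.0812×10⁻⁴ K⁻¹
Layer 1: 87 × 1.2 × 3.03×10⁻⁴ = 0.0316332 m
Layer 2: 0.88 × 170 × 1.0812×10⁻⁴ = 0.016174752 m
Δh = 0.0316332 + 0.016174752 = 0.047807952 m ≈ 0.048 m

about 0.048 m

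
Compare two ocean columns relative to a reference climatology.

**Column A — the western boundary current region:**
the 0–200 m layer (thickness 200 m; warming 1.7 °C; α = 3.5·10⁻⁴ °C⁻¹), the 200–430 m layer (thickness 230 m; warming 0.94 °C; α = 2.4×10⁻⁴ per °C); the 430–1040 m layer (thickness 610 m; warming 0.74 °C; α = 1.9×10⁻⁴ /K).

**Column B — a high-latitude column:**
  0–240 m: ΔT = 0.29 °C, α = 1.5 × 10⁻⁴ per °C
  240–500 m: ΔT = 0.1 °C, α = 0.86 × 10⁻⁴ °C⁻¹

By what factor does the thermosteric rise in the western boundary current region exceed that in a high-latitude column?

A 0–200 m: 3.5×10⁻⁴ × 200 × 1.7 = 0.11900 m
A 200–430 m: 2.4×10⁻⁴ × 230 × 0.94 = 0.051888 m
A 430–1040 m: 610 × 1.9×10⁻⁴ × 0.74 = 0.085766 m
A total: 0.256654 m
B 0–240 m: 0.29 × 240 × 1.5×10⁻⁴ = 0.01044 m
B 240–500 m: 0.86×10⁻⁴ × 260 × 0.1 = 0.002236 m
B total: 0.012676 m
Ratio: 0.256654 / 0.012676 ≈ 20.25

a factor of 20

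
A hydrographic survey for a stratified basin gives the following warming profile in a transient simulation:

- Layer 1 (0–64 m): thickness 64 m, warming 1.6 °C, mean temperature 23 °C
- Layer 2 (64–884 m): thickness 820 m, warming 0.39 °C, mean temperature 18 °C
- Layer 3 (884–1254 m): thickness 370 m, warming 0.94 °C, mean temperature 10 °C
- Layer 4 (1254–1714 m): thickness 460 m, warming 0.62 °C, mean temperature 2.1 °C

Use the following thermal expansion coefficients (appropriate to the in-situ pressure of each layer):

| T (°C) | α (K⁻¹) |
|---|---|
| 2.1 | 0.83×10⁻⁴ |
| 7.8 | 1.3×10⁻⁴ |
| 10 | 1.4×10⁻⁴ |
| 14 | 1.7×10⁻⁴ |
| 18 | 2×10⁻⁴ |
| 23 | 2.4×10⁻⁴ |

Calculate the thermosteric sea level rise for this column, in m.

0.161 m

Layer 1 at 23 °C → α = 2.4×10⁻⁴ K⁻¹
Layer 2 at 18 °C → α = 2×10⁻⁴ K⁻¹
Layer 3 at 10 °C → α = 1.4×10⁻⁴ K⁻¹
Layer 4 at 2.1 °C → α = 0.83×10⁻⁴ K⁻¹
0–64 m: 64 × 2.4×10⁻⁴ × 1.6 = 0.024576 m
64–884 m: 2×10⁻⁴ × 0.39 × 820 = 0.06396 m
884–1254 m: 0.94 × 370 × 1.4×10⁻⁴ = 0.048692 m
1254–1714 m: 0.83×10⁻⁴ × 460 × 0.62 = 0.0236716 m
Δh = 0.024576 + 0.06396 + 0.048692 + 0.0236716 = 0.1608996 m ≈ 0.161 m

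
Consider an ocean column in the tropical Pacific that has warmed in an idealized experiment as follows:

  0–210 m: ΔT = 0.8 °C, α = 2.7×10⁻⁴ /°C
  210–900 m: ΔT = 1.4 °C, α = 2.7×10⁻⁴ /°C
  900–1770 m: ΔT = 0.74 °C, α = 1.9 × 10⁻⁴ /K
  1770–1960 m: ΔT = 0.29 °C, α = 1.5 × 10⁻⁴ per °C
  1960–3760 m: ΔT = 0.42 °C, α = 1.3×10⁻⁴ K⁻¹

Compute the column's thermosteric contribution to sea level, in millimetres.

210 × 2.7×10⁻⁴ × 0.8 = 0.04536 m
1.4 × 690 × 2.7×10⁻⁴ = 0.26082 m
870 × 0.74 × 1.9×10⁻⁴ = 0.122322 m
1770–1960 m: 1.5×10⁻⁴ × 0.29 × 190 = 0.008265 m
Layer 5: 1.3×10⁻⁴ × 1800 × 0.42 = 0.09828 m
Δh = 0.04536 + 0.26082 + 0.122322 + 0.008265 + 0.09828 = 0.535047 m ≈ 540 mm

Δh ≈ 540 mm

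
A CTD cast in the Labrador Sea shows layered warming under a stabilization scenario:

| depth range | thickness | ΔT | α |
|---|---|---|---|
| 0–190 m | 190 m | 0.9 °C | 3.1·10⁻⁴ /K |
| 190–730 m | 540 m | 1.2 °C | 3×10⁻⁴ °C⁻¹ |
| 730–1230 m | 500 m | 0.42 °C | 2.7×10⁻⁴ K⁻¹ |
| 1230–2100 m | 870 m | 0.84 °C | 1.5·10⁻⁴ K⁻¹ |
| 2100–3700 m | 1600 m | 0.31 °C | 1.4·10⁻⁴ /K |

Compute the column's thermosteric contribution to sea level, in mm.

Layer 1: 3.1×10⁻⁴ × 0.9 × 190 = 0.05301 m
Layer 2: 3×10⁻⁴ × 1.2 × 540 = 0.19440 m
0.42 × 500 × 2.7×10⁻⁴ = 0.05670 m
1.5×10⁻⁴ × 870 × 0.84 = 0.10962 m
2100–3700 m: 1600 × 0.31 × 1.4×10⁻⁴ = 0.06944 m
Δh = 0.05301 + 0.19440 + 0.05670 + 0.10962 + 0.06944 = 0.48317 m

Δh = 483 mm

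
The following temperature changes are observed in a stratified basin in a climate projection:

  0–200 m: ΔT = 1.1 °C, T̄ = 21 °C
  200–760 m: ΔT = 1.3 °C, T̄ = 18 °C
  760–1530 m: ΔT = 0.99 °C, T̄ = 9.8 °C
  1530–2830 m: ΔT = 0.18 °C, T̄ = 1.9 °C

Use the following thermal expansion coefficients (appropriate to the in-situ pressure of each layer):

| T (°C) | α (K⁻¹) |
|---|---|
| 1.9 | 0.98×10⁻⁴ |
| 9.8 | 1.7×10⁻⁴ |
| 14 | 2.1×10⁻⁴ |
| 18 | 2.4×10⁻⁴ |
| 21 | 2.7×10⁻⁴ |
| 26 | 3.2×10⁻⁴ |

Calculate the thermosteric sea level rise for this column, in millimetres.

about 390 mm

Layer 1 at 21 °C → α = 2.7×10⁻⁴ K⁻¹
Layer 2 at 18 °C → α = 2.4×10⁻⁴ K⁻¹
Layer 3 at 9.8 °C → α = 1.7×10⁻⁴ K⁻¹
Layer 4 at 1.9 °C → α = 0.98×10⁻⁴ K⁻¹
0–200 m: 200 × 1.1 × 2.7×10⁻⁴ = 0.05940 m
Layer 2: 1.3 × 2.4×10⁻⁴ × 560 = 0.17472 m
770 × 0.99 × 1.7×10⁻⁴ = 0.129591 m
0.98×10⁻⁴ × 1300 × 0.18 = 0.022932 m
Δh = 0.05940 + 0.17472 + 0.129591 + 0.022932 = 0.386643 m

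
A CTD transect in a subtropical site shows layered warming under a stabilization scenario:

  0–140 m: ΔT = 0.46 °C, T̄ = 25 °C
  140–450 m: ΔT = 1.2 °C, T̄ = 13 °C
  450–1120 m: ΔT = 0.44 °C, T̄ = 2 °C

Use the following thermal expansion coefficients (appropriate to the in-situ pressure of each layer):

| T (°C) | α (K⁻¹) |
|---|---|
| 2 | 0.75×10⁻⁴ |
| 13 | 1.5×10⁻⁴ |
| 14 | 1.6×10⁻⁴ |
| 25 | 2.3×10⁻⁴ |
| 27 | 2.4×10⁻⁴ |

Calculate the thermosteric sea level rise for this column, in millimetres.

Δh ≈ 92.7 mm

Layer 1 at 25 °C → α = 2.3×10⁻⁴ K⁻¹
Layer 2 at 13 °C → α = 1.5×10⁻⁴ K⁻¹
Layer 3 at 2 °C → α = 0.75×10⁻⁴ K⁻¹
2.3×10⁻⁴ × 140 × 0.46 = 0.014812 m
310 × 1.5×10⁻⁴ × 1.2 = 0.05580 m
Layer 3: 0.44 × 670 × 0.75×10⁻⁴ = 0.02211 m
Δh = 0.014812 + 0.05580 + 0.02211 = 0.092722 m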